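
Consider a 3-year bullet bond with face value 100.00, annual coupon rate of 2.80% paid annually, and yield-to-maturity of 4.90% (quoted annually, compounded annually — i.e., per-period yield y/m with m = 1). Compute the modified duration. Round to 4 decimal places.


Answer: Modified duration = 2.7802

Derivation:
Coupon per period c = face * coupon_rate / m = 2.800000
Periods per year m = 1; per-period yield y/m = 0.049000
Number of cashflows N = 3
Cashflows (t years, CF_t, discount factor 1/(1+y/m)^(m*t), PV):
  t = 1.0000: CF_t = 2.800000, DF = 0.953289, PV = 2.669209
  t = 2.0000: CF_t = 2.800000, DF = 0.908760, PV = 2.544527
  t = 3.0000: CF_t = 102.800000, DF = 0.866310, PV = 89.056711
Price P = sum_t PV_t = 94.270446
First compute Macaulay numerator sum_t t * PV_t:
  t * PV_t at t = 1.0000: 2.669209
  t * PV_t at t = 2.0000: 5.089054
  t * PV_t at t = 3.0000: 267.170132
Macaulay duration D = 274.928395 / 94.270446 = 2.916379
Modified duration = D / (1 + y/m) = 2.916379 / (1 + 0.049000) = 2.780152


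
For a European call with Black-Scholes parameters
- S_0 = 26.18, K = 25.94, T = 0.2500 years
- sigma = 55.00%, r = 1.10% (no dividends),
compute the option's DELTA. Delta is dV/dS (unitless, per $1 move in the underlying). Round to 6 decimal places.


Answer: Delta = 0.571812

Derivation:
d1 = 0.1809893876; d2 = -0.0940106124
phi(d1) = 0.3924613914; exp(-qT) = 1.0000000000; exp(-rT) = 0.9972537778
N(d1) = 0.5718120470
Delta = exp(-qT) * N(d1) = 1.0000000000 * 0.5718120470 = 0.571812


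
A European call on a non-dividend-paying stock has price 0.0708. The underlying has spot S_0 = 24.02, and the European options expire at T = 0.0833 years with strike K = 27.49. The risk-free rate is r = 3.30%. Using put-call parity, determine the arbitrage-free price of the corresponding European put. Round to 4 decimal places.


Put-call parity: C - P = S_0 * exp(-qT) - K * exp(-rT).
S_0 * exp(-qT) = 24.0200 * 1.00000000 = 24.02000000
K * exp(-rT) = 27.4900 * 0.99725487 = 27.41453651
P = C - S*exp(-qT) + K*exp(-rT)
P = 0.0708 - 24.02000000 + 27.41453651 = 3.4653

Answer: Put price = 3.4653


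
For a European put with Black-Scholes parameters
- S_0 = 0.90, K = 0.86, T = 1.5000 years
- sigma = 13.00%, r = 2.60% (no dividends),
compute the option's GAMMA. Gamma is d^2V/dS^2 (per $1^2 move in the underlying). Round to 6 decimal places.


d1 = 0.6100948755; d2 = 0.4508780422
phi(d1) = 0.3311955105; exp(-qT) = 1.0000000000; exp(-rT) = 0.9617507091
Gamma = exp(-qT) * phi(d1) / (S * sigma * sqrt(T)) = 1.0000000000 * 0.3311955105 / (0.9000 * 0.1300 * 1.2247448714) = 2.311282

Answer: Gamma = 2.311282


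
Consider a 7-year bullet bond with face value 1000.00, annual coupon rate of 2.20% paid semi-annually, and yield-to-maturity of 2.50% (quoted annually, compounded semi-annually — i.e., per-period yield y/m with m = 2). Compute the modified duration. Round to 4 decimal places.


Coupon per period c = face * coupon_rate / m = 11.000000
Periods per year m = 2; per-period yield y/m = 0.012500
Number of cashflows N = 14
Cashflows (t years, CF_t, discount factor 1/(1+y/m)^(m*t), PV):
  t = 0.5000: CF_t = 11.000000, DF = 0.987654, PV = 10.864198
  t = 1.0000: CF_t = 11.000000, DF = 0.975461, PV = 10.730072
  t = 1.5000: CF_t = 11.000000, DF = 0.963418, PV = 10.597602
  t = 2.0000: CF_t = 11.000000, DF = 0.951524, PV = 10.466767
  t = 2.5000: CF_t = 11.000000, DF = 0.939777, PV = 10.337548
  t = 3.0000: CF_t = 11.000000, DF = 0.928175, PV = 10.209924
  t = 3.5000: CF_t = 11.000000, DF = 0.916716, PV = 10.083875
  t = 4.0000: CF_t = 11.000000, DF = 0.905398, PV = 9.959383
  t = 4.5000: CF_t = 11.000000, DF = 0.894221, PV = 9.836428
  t = 5.0000: CF_t = 11.000000, DF = 0.883181, PV = 9.714990
  t = 5.5000: CF_t = 11.000000, DF = 0.872277, PV = 9.595052
  t = 6.0000: CF_t = 11.000000, DF = 0.861509, PV = 9.476595
  t = 6.5000: CF_t = 11.000000, DF = 0.850873, PV = 9.359600
  t = 7.0000: CF_t = 1011.000000, DF = 0.840368, PV = 849.612140
Price P = sum_t PV_t = 980.844171
First compute Macaulay numerator sum_t t * PV_t:
  t * PV_t at t = 0.5000: 5.432099
  t * PV_t at t = 1.0000: 10.730072
  t * PV_t at t = 1.5000: 15.896402
  t * PV_t at t = 2.0000: 20.933534
  t * PV_t at t = 2.5000: 25.843869
  t * PV_t at t = 3.0000: 30.629771
  t * PV_t at t = 3.5000: 35.293563
  t * PV_t at t = 4.0000: 39.837532
  t * PV_t at t = 4.5000: 44.263924
  t * PV_t at t = 5.0000: 48.574951
  t * PV_t at t = 5.5000: 52.772786
  t * PV_t at t = 6.0000: 56.859568
  t * PV_t at t = 6.5000: 60.837397
  t * PV_t at t = 7.0000: 5947.284977
Macaulay duration D = 6395.190446 / 980.844171 = 6.520088
Modified duration = D / (1 + y/m) = 6.520088 / (1 + 0.012500) = 6.439593

Answer: Modified duration = 6.4396


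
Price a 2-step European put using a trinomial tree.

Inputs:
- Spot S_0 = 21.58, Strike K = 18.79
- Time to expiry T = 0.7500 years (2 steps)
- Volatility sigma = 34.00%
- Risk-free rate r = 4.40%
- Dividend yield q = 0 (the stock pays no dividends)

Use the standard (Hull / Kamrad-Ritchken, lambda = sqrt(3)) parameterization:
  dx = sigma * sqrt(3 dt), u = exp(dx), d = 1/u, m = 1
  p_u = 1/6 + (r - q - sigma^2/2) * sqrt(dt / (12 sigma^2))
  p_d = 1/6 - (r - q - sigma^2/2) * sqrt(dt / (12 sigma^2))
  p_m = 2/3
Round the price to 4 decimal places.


Answer: Price = V(0,0) = 1.0822

Derivation:
dt = T/N = 0.375000; dx = sigma*sqrt(3*dt) = 0.360624
u = exp(dx) = 1.434225; d = 1/u = 0.697241
p_u = 0.159492, p_m = 0.666667, p_d = 0.173842
Discount per step: exp(-r*dt) = 0.983635
Stock lattice S(k, j) with j the centered position index:
  k=0: S(0,+0) = 21.5800
  k=1: S(1,-1) = 15.0465; S(1,+0) = 21.5800; S(1,+1) = 30.9506
  k=2: S(2,-2) = 10.4910; S(2,-1) = 15.0465; S(2,+0) = 21.5800; S(2,+1) = 30.9506; S(2,+2) = 44.3901
Terminal payoffs V(N, j) = max(K - S_T, 0):
  V(2,-2) = 8.298997; V(2,-1) = 3.743544; V(2,+0) = 0.000000; V(2,+1) = 0.000000; V(2,+2) = 0.000000
Backward induction: V(k, j) = exp(-r*dt) * [p_u * V(k+1, j+1) + p_m * V(k+1, j) + p_d * V(k+1, j-1)]
  V(1,-1) = exp(-r*dt) * [p_u*0.000000 + p_m*3.743544 + p_d*8.298997] = 3.873957
  V(1,+0) = exp(-r*dt) * [p_u*0.000000 + p_m*0.000000 + p_d*3.743544] = 0.640134
  V(1,+1) = exp(-r*dt) * [p_u*0.000000 + p_m*0.000000 + p_d*0.000000] = 0.000000
  V(0,+0) = exp(-r*dt) * [p_u*0.000000 + p_m*0.640134 + p_d*3.873957] = 1.082207


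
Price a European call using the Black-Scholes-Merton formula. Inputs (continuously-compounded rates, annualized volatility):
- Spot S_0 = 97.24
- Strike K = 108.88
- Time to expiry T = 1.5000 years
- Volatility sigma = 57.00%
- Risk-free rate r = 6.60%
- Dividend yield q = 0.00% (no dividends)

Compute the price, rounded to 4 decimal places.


Answer: Price = 26.0462

Derivation:
d1 = (ln(S/K) + (r - q + 0.5*sigma^2) * T) / (sigma * sqrt(T)) = 0.32890601
d2 = d1 - sigma * sqrt(T) = -0.36919857
exp(-rT) = 0.90574271; exp(-qT) = 1.00000000
C = S_0 * exp(-qT) * N(d1) - K * exp(-rT) * N(d2)
N(d1) = 0.62888663; N(d2) = 0.35598986
C = 97.2400 * 1.00000000 * 0.62888663 - 108.8800 * 0.90574271 * 0.35598986 = 26.0462


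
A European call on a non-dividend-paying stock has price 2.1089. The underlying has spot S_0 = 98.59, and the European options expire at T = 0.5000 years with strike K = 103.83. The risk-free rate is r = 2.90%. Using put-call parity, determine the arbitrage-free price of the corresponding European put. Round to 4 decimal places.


Answer: Put price = 5.8542

Derivation:
Put-call parity: C - P = S_0 * exp(-qT) - K * exp(-rT).
S_0 * exp(-qT) = 98.5900 * 1.00000000 = 98.59000000
K * exp(-rT) = 103.8300 * 0.98560462 = 102.33532756
P = C - S*exp(-qT) + K*exp(-rT)
P = 2.1089 - 98.59000000 + 102.33532756 = 5.8542


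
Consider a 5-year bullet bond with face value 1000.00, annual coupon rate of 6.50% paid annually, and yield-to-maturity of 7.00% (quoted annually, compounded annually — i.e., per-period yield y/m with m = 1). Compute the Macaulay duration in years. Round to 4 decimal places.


Coupon per period c = face * coupon_rate / m = 65.000000
Periods per year m = 1; per-period yield y/m = 0.070000
Number of cashflows N = 5
Cashflows (t years, CF_t, discount factor 1/(1+y/m)^(m*t), PV):
  t = 1.0000: CF_t = 65.000000, DF = 0.934579, PV = 60.747664
  t = 2.0000: CF_t = 65.000000, DF = 0.873439, PV = 56.773517
  t = 3.0000: CF_t = 65.000000, DF = 0.816298, PV = 53.059362
  t = 4.0000: CF_t = 65.000000, DF = 0.762895, PV = 49.588189
  t = 5.0000: CF_t = 1065.000000, DF = 0.712986, PV = 759.330281
Price P = sum_t PV_t = 979.499013
Macaulay numerator sum_t t * PV_t:
  t * PV_t at t = 1.0000: 60.747664
  t * PV_t at t = 2.0000: 113.547035
  t * PV_t at t = 3.0000: 159.178086
  t * PV_t at t = 4.0000: 198.352755
  t * PV_t at t = 5.0000: 3796.651406
Macaulay duration D = (sum_t t * PV_t) / P = 4328.476945 / 979.499013 = 4.419072

Answer: Macaulay duration = 4.4191 years


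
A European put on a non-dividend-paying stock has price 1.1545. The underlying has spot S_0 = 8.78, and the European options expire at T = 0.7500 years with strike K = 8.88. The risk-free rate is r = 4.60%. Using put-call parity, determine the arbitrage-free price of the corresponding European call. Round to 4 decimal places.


Answer: Call price = 1.3556

Derivation:
Put-call parity: C - P = S_0 * exp(-qT) - K * exp(-rT).
S_0 * exp(-qT) = 8.7800 * 1.00000000 = 8.78000000
K * exp(-rT) = 8.8800 * 0.96608834 = 8.57886446
C = P + S*exp(-qT) - K*exp(-rT)
C = 1.1545 + 8.78000000 - 8.57886446 = 1.3556


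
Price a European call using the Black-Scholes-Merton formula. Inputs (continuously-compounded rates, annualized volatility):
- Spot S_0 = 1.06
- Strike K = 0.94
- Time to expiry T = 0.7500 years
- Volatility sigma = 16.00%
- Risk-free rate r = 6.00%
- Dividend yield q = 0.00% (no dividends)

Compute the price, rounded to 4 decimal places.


d1 = (ln(S/K) + (r - q + 0.5*sigma^2) * T) / (sigma * sqrt(T)) = 1.26110844
d2 = d1 - sigma * sqrt(T) = 1.12254438
exp(-rT) = 0.95599748; exp(-qT) = 1.00000000
C = S_0 * exp(-qT) * N(d1) - K * exp(-rT) * N(d2)
N(d1) = 0.89636511; N(d2) = 0.86918448
C = 1.0600 * 1.00000000 * 0.89636511 - 0.9400 * 0.95599748 * 0.86918448 = 0.1691

Answer: Price = 0.1691


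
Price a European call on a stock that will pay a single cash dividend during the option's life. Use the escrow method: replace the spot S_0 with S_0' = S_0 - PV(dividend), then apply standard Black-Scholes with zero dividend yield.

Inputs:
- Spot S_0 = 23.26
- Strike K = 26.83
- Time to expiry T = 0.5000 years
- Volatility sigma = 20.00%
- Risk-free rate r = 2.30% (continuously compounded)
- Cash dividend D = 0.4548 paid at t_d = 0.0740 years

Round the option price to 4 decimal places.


Answer: Price = 0.2539

Derivation:
PV(D) = D * exp(-r * t_d) = 0.4548 * 0.99829945 = 0.45402659
S_0' = S_0 - PV(D) = 23.2600 - 0.45402659 = 22.80597341
d1 = (ln(S_0'/K) + (r + sigma^2/2)*T) / (sigma*sqrt(T)) = -0.99700763
d2 = d1 - sigma*sqrt(T) = -1.13842899
exp(-rT) = 0.98856587
N(d1) = 0.15938040; N(d2) = 0.12747070
C = S_0' * N(d1) - K * exp(-rT) * N(d2) = 22.80597341 * 0.15938040 - 26.8300 * 0.98856587 * 0.12747070 = 0.2539


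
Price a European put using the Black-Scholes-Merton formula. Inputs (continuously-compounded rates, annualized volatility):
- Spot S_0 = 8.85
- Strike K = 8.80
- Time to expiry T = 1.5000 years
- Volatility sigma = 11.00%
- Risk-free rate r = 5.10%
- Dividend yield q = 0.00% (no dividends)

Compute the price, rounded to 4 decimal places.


d1 = (ln(S/K) + (r - q + 0.5*sigma^2) * T) / (sigma * sqrt(T)) = 0.67725227
d2 = d1 - sigma * sqrt(T) = 0.54253034
exp(-rT) = 0.92635291; exp(-qT) = 1.00000000
P = K * exp(-rT) * N(-d2) - S_0 * exp(-qT) * N(-d1)
N(-d1) = 0.24912295; N(-d2) = 0.29372661
P = 8.8000 * 0.92635291 * 0.29372661 - 8.8500 * 1.00000000 * 0.24912295 = 0.1897

Answer: Price = 0.1897


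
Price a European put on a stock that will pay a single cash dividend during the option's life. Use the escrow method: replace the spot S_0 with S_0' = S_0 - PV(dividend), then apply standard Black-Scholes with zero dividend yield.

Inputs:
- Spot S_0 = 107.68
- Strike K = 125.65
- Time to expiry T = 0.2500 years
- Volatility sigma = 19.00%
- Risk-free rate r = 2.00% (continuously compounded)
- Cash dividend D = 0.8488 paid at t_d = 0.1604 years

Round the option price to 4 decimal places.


PV(D) = D * exp(-r * t_d) = 0.8488 * 0.99679714 = 0.84608141
S_0' = S_0 - PV(D) = 107.6800 - 0.84608141 = 106.83391859
d1 = (ln(S_0'/K) + (r + sigma^2/2)*T) / (sigma*sqrt(T)) = -1.60749787
d2 = d1 - sigma*sqrt(T) = -1.70249787
exp(-rT) = 0.99501248
N(-d1) = 0.94602740; N(-d2) = 0.95566896
P = K * exp(-rT) * N(-d2) - S_0' * N(-d1) = 125.6500 * 0.99501248 * 0.95566896 - 106.83391859 * 0.94602740 = 18.4131

Answer: Price = 18.4131


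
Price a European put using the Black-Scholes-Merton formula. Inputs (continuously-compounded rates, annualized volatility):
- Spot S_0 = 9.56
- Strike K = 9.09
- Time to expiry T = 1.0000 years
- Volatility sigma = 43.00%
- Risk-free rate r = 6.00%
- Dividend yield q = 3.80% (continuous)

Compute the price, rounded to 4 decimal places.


Answer: Price = 1.2116

Derivation:
d1 = (ln(S/K) + (r - q + 0.5*sigma^2) * T) / (sigma * sqrt(T)) = 0.38340190
d2 = d1 - sigma * sqrt(T) = -0.04659810
exp(-rT) = 0.94176453; exp(-qT) = 0.96271294
P = K * exp(-rT) * N(-d2) - S_0 * exp(-qT) * N(-d1)
N(-d1) = 0.35071090; N(-d2) = 0.51858323
P = 9.0900 * 0.94176453 * 0.51858323 - 9.5600 * 0.96271294 * 0.35071090 = 1.2116


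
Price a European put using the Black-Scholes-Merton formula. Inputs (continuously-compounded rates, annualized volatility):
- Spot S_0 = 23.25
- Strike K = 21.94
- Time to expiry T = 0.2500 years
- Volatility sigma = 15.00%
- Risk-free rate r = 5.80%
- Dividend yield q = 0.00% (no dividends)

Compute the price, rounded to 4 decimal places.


Answer: Price = 0.1492

Derivation:
d1 = (ln(S/K) + (r - q + 0.5*sigma^2) * T) / (sigma * sqrt(T)) = 1.00408236
d2 = d1 - sigma * sqrt(T) = 0.92908236
exp(-rT) = 0.98560462; exp(-qT) = 1.00000000
P = K * exp(-rT) * N(-d2) - S_0 * exp(-qT) * N(-d1)
N(-d1) = 0.15766946; N(-d2) = 0.17642320
P = 21.9400 * 0.98560462 * 0.17642320 - 23.2500 * 1.00000000 * 0.15766946 = 0.1492


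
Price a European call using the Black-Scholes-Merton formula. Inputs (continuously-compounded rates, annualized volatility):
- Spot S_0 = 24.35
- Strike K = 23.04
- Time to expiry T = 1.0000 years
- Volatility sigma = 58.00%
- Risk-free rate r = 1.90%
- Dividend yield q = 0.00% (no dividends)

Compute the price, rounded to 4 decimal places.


d1 = (ln(S/K) + (r - q + 0.5*sigma^2) * T) / (sigma * sqrt(T)) = 0.41810347
d2 = d1 - sigma * sqrt(T) = -0.16189653
exp(-rT) = 0.98117936; exp(-qT) = 1.00000000
C = S_0 * exp(-qT) * N(d1) - K * exp(-rT) * N(d2)
N(d1) = 0.66206427; N(d2) = 0.43569367
C = 24.3500 * 1.00000000 * 0.66206427 - 23.0400 * 0.98117936 * 0.43569367 = 6.2718

Answer: Price = 6.2718


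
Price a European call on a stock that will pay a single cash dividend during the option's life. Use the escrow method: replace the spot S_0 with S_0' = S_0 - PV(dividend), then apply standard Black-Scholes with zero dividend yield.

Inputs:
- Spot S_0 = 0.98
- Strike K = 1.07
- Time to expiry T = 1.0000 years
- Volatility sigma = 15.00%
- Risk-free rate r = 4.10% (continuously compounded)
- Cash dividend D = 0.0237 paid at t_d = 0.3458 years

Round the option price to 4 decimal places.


PV(D) = D * exp(-r * t_d) = 0.0237 * 0.98592223 = 0.02336636
S_0' = S_0 - PV(D) = 0.9800 - 0.02336636 = 0.95663364
d1 = (ln(S_0'/K) + (r + sigma^2/2)*T) / (sigma*sqrt(T)) = -0.39828952
d2 = d1 - sigma*sqrt(T) = -0.54828952
exp(-rT) = 0.95982913
N(d1) = 0.34520839; N(d2) = 0.29174656
C = S_0' * N(d1) - K * exp(-rT) * N(d2) = 0.95663364 * 0.34520839 - 1.0700 * 0.95982913 * 0.29174656 = 0.0306

Answer: Price = 0.0306


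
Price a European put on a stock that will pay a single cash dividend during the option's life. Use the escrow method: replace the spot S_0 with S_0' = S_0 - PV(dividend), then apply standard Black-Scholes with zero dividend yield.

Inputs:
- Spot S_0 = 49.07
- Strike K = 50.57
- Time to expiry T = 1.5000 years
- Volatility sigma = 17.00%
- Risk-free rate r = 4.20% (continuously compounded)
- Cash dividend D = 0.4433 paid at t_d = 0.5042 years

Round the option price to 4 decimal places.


PV(D) = D * exp(-r * t_d) = 0.4433 * 0.97904625 = 0.43401120
S_0' = S_0 - PV(D) = 49.0700 - 0.43401120 = 48.63598880
d1 = (ln(S_0'/K) + (r + sigma^2/2)*T) / (sigma*sqrt(T)) = 0.21939864
d2 = d1 - sigma*sqrt(T) = 0.01119202
exp(-rT) = 0.93894347
N(-d1) = 0.41316976; N(-d2) = 0.49553512
P = K * exp(-rT) * N(-d2) - S_0' * N(-d1) = 50.5700 * 0.93894347 * 0.49553512 - 48.63598880 * 0.41316976 = 3.4343

Answer: Price = 3.4343


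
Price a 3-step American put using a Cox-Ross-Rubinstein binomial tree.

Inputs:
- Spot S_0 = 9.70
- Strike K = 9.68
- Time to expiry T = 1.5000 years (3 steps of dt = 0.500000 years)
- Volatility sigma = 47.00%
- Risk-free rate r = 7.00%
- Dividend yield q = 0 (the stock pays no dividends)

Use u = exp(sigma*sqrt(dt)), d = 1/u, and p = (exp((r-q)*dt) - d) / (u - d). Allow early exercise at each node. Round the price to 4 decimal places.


Answer: Price = V(0,0) = 1.8740

Derivation:
dt = T/N = 0.500000
u = exp(sigma*sqrt(dt)) = 1.394227; d = 1/u = 0.717243
p = (exp((r-q)*dt) - d) / (u - d) = 0.470287
Discount per step: exp(-r*dt) = 0.965605
Stock lattice S(k, i) with i counting down-moves:
  k=0: S(0,0) = 9.7000
  k=1: S(1,0) = 13.5240; S(1,1) = 6.9573
  k=2: S(2,0) = 18.8555; S(2,1) = 9.7000; S(2,2) = 4.9900
  k=3: S(3,0) = 26.2889; S(3,1) = 13.5240; S(3,2) = 6.9573; S(3,3) = 3.5791
Terminal payoffs V(N, i) = max(K - S_T, 0):
  V(3,0) = 0.000000; V(3,1) = 0.000000; V(3,2) = 2.722740; V(3,3) = 6.100922
Backward induction: V(k, i) = exp(-r*dt) * [p * V(k+1, i) + (1-p) * V(k+1, i+1)]; then take max(V_cont, immediate exercise) for American.
  V(2,0) = exp(-r*dt) * [p*0.000000 + (1-p)*0.000000] = 0.000000; exercise = 0.000000; V(2,0) = max -> 0.000000
  V(2,1) = exp(-r*dt) * [p*0.000000 + (1-p)*2.722740] = 1.392666; exercise = 0.000000; V(2,1) = max -> 1.392666
  V(2,2) = exp(-r*dt) * [p*2.722740 + (1-p)*6.100922] = 4.357013; exercise = 4.689952; V(2,2) = max -> 4.689952
  V(1,0) = exp(-r*dt) * [p*0.000000 + (1-p)*1.392666] = 0.712340; exercise = 0.000000; V(1,0) = max -> 0.712340
  V(1,1) = exp(-r*dt) * [p*1.392666 + (1-p)*4.689952] = 3.031308; exercise = 2.722740; V(1,1) = max -> 3.031308
  V(0,0) = exp(-r*dt) * [p*0.712340 + (1-p)*3.031308] = 1.873978; exercise = 0.000000; V(0,0) = max -> 1.873978


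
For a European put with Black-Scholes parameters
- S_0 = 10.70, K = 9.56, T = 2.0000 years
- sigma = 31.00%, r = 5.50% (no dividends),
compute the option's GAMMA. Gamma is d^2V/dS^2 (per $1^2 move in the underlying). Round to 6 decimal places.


Answer: Gamma = 0.065291

Derivation:
d1 = 0.7270791591; d2 = 0.2886729548
phi(d1) = 0.3062784618; exp(-qT) = 1.0000000000; exp(-rT) = 0.8958341353
Gamma = exp(-qT) * phi(d1) / (S * sigma * sqrt(T)) = 1.0000000000 * 0.3062784618 / (10.7000 * 0.3100 * 1.4142135624) = 0.065291


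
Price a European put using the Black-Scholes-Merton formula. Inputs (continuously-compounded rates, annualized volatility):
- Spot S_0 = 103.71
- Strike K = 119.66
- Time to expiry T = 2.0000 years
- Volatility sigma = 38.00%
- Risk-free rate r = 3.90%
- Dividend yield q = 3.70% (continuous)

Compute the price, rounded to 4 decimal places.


d1 = (ln(S/K) + (r - q + 0.5*sigma^2) * T) / (sigma * sqrt(T)) = 0.00994444
d2 = d1 - sigma * sqrt(T) = -0.52745671
exp(-rT) = 0.92496443; exp(-qT) = 0.92867169
P = K * exp(-rT) * N(-d2) - S_0 * exp(-qT) * N(-d1)
N(-d1) = 0.49603281; N(-d2) = 0.70106177
P = 119.6600 * 0.92496443 * 0.70106177 - 103.7100 * 0.92867169 * 0.49603281 = 29.8202

Answer: Price = 29.8202


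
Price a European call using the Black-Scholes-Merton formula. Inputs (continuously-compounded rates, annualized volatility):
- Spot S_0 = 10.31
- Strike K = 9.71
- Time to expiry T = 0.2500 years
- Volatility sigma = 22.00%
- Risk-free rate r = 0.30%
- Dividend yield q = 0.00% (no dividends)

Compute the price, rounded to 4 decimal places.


d1 = (ln(S/K) + (r - q + 0.5*sigma^2) * T) / (sigma * sqrt(T)) = 0.60689105
d2 = d1 - sigma * sqrt(T) = 0.49689105
exp(-rT) = 0.99925028; exp(-qT) = 1.00000000
C = S_0 * exp(-qT) * N(d1) - K * exp(-rT) * N(d2)
N(d1) = 0.72803839; N(d2) = 0.69036706
C = 10.3100 * 1.00000000 * 0.72803839 - 9.7100 * 0.99925028 * 0.69036706 = 0.8076

Answer: Price = 0.8076


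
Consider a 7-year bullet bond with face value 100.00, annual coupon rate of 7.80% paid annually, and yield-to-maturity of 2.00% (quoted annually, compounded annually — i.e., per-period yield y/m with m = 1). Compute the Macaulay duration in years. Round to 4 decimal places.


Coupon per period c = face * coupon_rate / m = 7.800000
Periods per year m = 1; per-period yield y/m = 0.020000
Number of cashflows N = 7
Cashflows (t years, CF_t, discount factor 1/(1+y/m)^(m*t), PV):
  t = 1.0000: CF_t = 7.800000, DF = 0.980392, PV = 7.647059
  t = 2.0000: CF_t = 7.800000, DF = 0.961169, PV = 7.497116
  t = 3.0000: CF_t = 7.800000, DF = 0.942322, PV = 7.350114
  t = 4.0000: CF_t = 7.800000, DF = 0.923845, PV = 7.205994
  t = 5.0000: CF_t = 7.800000, DF = 0.905731, PV = 7.064700
  t = 6.0000: CF_t = 7.800000, DF = 0.887971, PV = 6.926177
  t = 7.0000: CF_t = 107.800000, DF = 0.870560, PV = 93.846387
Price P = sum_t PV_t = 137.537548
Macaulay numerator sum_t t * PV_t:
  t * PV_t at t = 1.0000: 7.647059
  t * PV_t at t = 2.0000: 14.994233
  t * PV_t at t = 3.0000: 22.050343
  t * PV_t at t = 4.0000: 28.823977
  t * PV_t at t = 5.0000: 35.323502
  t * PV_t at t = 6.0000: 41.557061
  t * PV_t at t = 7.0000: 656.924711
Macaulay duration D = (sum_t t * PV_t) / P = 807.320885 / 137.537548 = 5.869822

Answer: Macaulay duration = 5.8698 years


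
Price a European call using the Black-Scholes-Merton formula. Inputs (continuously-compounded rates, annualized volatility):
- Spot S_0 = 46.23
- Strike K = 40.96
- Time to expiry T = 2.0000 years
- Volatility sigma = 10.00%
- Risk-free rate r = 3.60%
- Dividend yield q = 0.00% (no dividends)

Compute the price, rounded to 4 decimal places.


Answer: Price = 8.3501

Derivation:
d1 = (ln(S/K) + (r - q + 0.5*sigma^2) * T) / (sigma * sqrt(T)) = 1.43565981
d2 = d1 - sigma * sqrt(T) = 1.29423845
exp(-rT) = 0.93053090; exp(-qT) = 1.00000000
C = S_0 * exp(-qT) * N(d1) - K * exp(-rT) * N(d2)
N(d1) = 0.92445042; N(d2) = 0.90220847
C = 46.2300 * 1.00000000 * 0.92445042 - 40.9600 * 0.93053090 * 0.90220847 = 8.3501


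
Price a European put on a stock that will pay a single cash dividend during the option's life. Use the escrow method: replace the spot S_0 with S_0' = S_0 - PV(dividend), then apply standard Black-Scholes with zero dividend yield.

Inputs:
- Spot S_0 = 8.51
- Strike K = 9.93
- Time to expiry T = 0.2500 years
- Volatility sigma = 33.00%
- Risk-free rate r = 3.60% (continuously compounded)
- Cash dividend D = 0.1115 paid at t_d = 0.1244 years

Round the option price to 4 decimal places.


PV(D) = D * exp(-r * t_d) = 0.1115 * 0.99553161 = 0.11100177
S_0' = S_0 - PV(D) = 8.5100 - 0.11100177 = 8.39899823
d1 = (ln(S_0'/K) + (r + sigma^2/2)*T) / (sigma*sqrt(T)) = -0.87779114
d2 = d1 - sigma*sqrt(T) = -1.04279114
exp(-rT) = 0.99104038
N(-d1) = 0.80997146; N(-d2) = 0.85147748
P = K * exp(-rT) * N(-d2) - S_0' * N(-d1) = 9.9300 * 0.99104038 * 0.85147748 - 8.39899823 * 0.80997146 = 1.5765

Answer: Price = 1.5765


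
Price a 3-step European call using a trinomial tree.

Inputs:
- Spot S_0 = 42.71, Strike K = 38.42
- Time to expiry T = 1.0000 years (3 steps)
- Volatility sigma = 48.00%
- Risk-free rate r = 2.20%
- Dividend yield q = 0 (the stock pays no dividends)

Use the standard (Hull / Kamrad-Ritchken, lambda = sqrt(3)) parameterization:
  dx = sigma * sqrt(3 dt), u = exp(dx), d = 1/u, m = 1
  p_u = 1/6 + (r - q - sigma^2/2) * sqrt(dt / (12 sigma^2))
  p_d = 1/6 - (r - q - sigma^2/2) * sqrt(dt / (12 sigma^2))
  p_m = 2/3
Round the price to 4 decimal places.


dt = T/N = 0.333333; dx = sigma*sqrt(3*dt) = 0.480000
u = exp(dx) = 1.616074; d = 1/u = 0.618783
p_u = 0.134306, p_m = 0.666667, p_d = 0.199028
Discount per step: exp(-r*dt) = 0.992693
Stock lattice S(k, j) with j the centered position index:
  k=0: S(0,+0) = 42.7100
  k=1: S(1,-1) = 26.4282; S(1,+0) = 42.7100; S(1,+1) = 69.0225
  k=2: S(2,-2) = 16.3534; S(2,-1) = 26.4282; S(2,+0) = 42.7100; S(2,+1) = 69.0225; S(2,+2) = 111.5456
  k=3: S(3,-3) = 10.1192; S(3,-2) = 16.3534; S(3,-1) = 26.4282; S(3,+0) = 42.7100; S(3,+1) = 69.0225; S(3,+2) = 111.5456; S(3,+3) = 180.2659
Terminal payoffs V(N, j) = max(S_T - K, 0):
  V(3,-3) = 0.000000; V(3,-2) = 0.000000; V(3,-1) = 0.000000; V(3,+0) = 4.290000; V(3,+1) = 30.602538; V(3,+2) = 73.125556; V(3,+3) = 141.845918
Backward induction: V(k, j) = exp(-r*dt) * [p_u * V(k+1, j+1) + p_m * V(k+1, j) + p_d * V(k+1, j-1)]
  V(2,-2) = exp(-r*dt) * [p_u*0.000000 + p_m*0.000000 + p_d*0.000000] = 0.000000
  V(2,-1) = exp(-r*dt) * [p_u*4.290000 + p_m*0.000000 + p_d*0.000000] = 0.571961
  V(2,+0) = exp(-r*dt) * [p_u*30.602538 + p_m*4.290000 + p_d*0.000000] = 6.919164
  V(2,+1) = exp(-r*dt) * [p_u*73.125556 + p_m*30.602538 + p_d*4.290000] = 30.849627
  V(2,+2) = exp(-r*dt) * [p_u*141.845918 + p_m*73.125556 + p_d*30.602538] = 73.351930
  V(1,-1) = exp(-r*dt) * [p_u*6.919164 + p_m*0.571961 + p_d*0.000000] = 1.301014
  V(1,+0) = exp(-r*dt) * [p_u*30.849627 + p_m*6.919164 + p_d*0.571961] = 8.805080
  V(1,+1) = exp(-r*dt) * [p_u*73.351930 + p_m*30.849627 + p_d*6.919164] = 31.562784
  V(0,+0) = exp(-r*dt) * [p_u*31.562784 + p_m*8.805080 + p_d*1.301014] = 10.292295

Answer: Price = V(0,0) = 10.2923


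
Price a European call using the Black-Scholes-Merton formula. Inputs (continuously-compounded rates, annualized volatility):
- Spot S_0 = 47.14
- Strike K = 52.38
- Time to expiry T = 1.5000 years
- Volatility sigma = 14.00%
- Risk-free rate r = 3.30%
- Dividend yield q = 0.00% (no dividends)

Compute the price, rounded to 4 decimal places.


d1 = (ln(S/K) + (r - q + 0.5*sigma^2) * T) / (sigma * sqrt(T)) = -0.24030044
d2 = d1 - sigma * sqrt(T) = -0.41176472
exp(-rT) = 0.95170516; exp(-qT) = 1.00000000
C = S_0 * exp(-qT) * N(d1) - K * exp(-rT) * N(d2)
N(d1) = 0.40504868; N(d2) = 0.34025594
C = 47.1400 * 1.00000000 * 0.40504868 - 52.3800 * 0.95170516 * 0.34025594 = 2.1321

Answer: Price = 2.1321


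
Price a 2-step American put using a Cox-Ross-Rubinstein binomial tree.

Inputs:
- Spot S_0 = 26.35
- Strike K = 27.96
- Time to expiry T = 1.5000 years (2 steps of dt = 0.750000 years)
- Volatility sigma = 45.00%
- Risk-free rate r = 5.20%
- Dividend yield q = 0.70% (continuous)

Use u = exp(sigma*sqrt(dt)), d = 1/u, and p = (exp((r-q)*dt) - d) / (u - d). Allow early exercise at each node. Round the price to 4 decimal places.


Answer: Price = V(0,0) = 5.7500

Derivation:
dt = T/N = 0.750000
u = exp(sigma*sqrt(dt)) = 1.476555; d = 1/u = 0.677252
p = (exp((r-q)*dt) - d) / (u - d) = 0.446732
Discount per step: exp(-r*dt) = 0.961751
Stock lattice S(k, i) with i counting down-moves:
  k=0: S(0,0) = 26.3500
  k=1: S(1,0) = 38.9072; S(1,1) = 17.8456
  k=2: S(2,0) = 57.4486; S(2,1) = 26.3500; S(2,2) = 12.0860
Terminal payoffs V(N, i) = max(K - S_T, 0):
  V(2,0) = 0.000000; V(2,1) = 1.610000; V(2,2) = 15.874028
Backward induction: V(k, i) = exp(-r*dt) * [p * V(k+1, i) + (1-p) * V(k+1, i+1)]; then take max(V_cont, immediate exercise) for American.
  V(1,0) = exp(-r*dt) * [p*0.000000 + (1-p)*1.610000] = 0.856691; exercise = 0.000000; V(1,0) = max -> 0.856691
  V(1,1) = exp(-r*dt) * [p*1.610000 + (1-p)*15.874028] = 9.138396; exercise = 10.114402; V(1,1) = max -> 10.114402
  V(0,0) = exp(-r*dt) * [p*0.856691 + (1-p)*10.114402] = 5.750009; exercise = 1.610000; V(0,0) = max -> 5.750009


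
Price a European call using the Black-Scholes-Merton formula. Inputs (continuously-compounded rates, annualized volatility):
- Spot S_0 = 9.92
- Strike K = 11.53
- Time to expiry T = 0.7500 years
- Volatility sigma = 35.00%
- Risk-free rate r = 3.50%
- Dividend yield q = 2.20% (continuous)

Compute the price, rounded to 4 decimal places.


Answer: Price = 0.6598

Derivation:
d1 = (ln(S/K) + (r - q + 0.5*sigma^2) * T) / (sigma * sqrt(T)) = -0.31246828
d2 = d1 - sigma * sqrt(T) = -0.61557717
exp(-rT) = 0.97409154; exp(-qT) = 0.98363538
C = S_0 * exp(-qT) * N(d1) - K * exp(-rT) * N(d2)
N(d1) = 0.37734233; N(d2) = 0.26908681
C = 9.9200 * 0.98363538 * 0.37734233 - 11.5300 * 0.97409154 * 0.26908681 = 0.6598


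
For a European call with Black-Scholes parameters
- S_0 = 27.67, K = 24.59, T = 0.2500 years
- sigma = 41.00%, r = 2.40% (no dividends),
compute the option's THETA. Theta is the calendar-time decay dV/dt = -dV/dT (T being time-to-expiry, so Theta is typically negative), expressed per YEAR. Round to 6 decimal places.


Answer: Theta = -3.930107

Derivation:
d1 = 0.7074216467; d2 = 0.5024216467
phi(d1) = 0.3106273781; exp(-qT) = 1.0000000000; exp(-rT) = 0.9940179641
Theta = -S*exp(-qT)*phi(d1)*sigma/(2*sqrt(T)) - r*K*exp(-rT)*N(d2) + q*S*exp(-qT)*N(d1)
N(d1) = 0.7603477556; N(d2) = 0.6923145223; sqrt(T) = 0.5000000000
Term 1 = -27.6700 * 1.0000000000 * 0.3106273781 * 0.4100 / (2 * 0.5000000000) = -3.5239744163
Term 2 = -0.0240 * 24.5900 * 0.9940179641 * 0.6923145223 = -0.4061322202
Term 3 = 0 (no dividend yield, q = 0)
Theta = -3.5239744163 + (-0.4061322202) + (0.0000000000) = -3.930107


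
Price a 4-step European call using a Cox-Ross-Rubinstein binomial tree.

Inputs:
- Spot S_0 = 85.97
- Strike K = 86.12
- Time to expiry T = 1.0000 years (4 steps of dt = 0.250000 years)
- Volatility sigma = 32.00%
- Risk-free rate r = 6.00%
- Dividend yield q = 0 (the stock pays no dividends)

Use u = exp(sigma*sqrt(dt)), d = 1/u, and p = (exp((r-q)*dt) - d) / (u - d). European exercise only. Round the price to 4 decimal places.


Answer: Price = V(0,0) = 12.6049

Derivation:
dt = T/N = 0.250000
u = exp(sigma*sqrt(dt)) = 1.173511; d = 1/u = 0.852144
p = (exp((r-q)*dt) - d) / (u - d) = 0.507113
Discount per step: exp(-r*dt) = 0.985112
Stock lattice S(k, i) with i counting down-moves:
  k=0: S(0,0) = 85.9700
  k=1: S(1,0) = 100.8867; S(1,1) = 73.2588
  k=2: S(2,0) = 118.3917; S(2,1) = 85.9700; S(2,2) = 62.4270
  k=3: S(3,0) = 138.9339; S(3,1) = 100.8867; S(3,2) = 73.2588; S(3,3) = 53.1968
  k=4: S(4,0) = 163.0405; S(4,1) = 118.3917; S(4,2) = 85.9700; S(4,3) = 62.4270; S(4,4) = 45.3313
Terminal payoffs V(N, i) = max(S_T - K, 0):
  V(4,0) = 76.920461; V(4,1) = 32.271674; V(4,2) = 0.000000; V(4,3) = 0.000000; V(4,4) = 0.000000
Backward induction: V(k, i) = exp(-r*dt) * [p * V(k+1, i) + (1-p) * V(k+1, i+1)].
  V(3,0) = exp(-r*dt) * [p*76.920461 + (1-p)*32.271674] = 54.096076
  V(3,1) = exp(-r*dt) * [p*32.271674 + (1-p)*0.000000] = 16.121722
  V(3,2) = exp(-r*dt) * [p*0.000000 + (1-p)*0.000000] = 0.000000
  V(3,3) = exp(-r*dt) * [p*0.000000 + (1-p)*0.000000] = 0.000000
  V(2,0) = exp(-r*dt) * [p*54.096076 + (1-p)*16.121722] = 34.852268
  V(2,1) = exp(-r*dt) * [p*16.121722 + (1-p)*0.000000] = 8.053809
  V(2,2) = exp(-r*dt) * [p*0.000000 + (1-p)*0.000000] = 0.000000
  V(1,0) = exp(-r*dt) * [p*34.852268 + (1-p)*8.053809] = 21.321412
  V(1,1) = exp(-r*dt) * [p*8.053809 + (1-p)*0.000000] = 4.023382
  V(0,0) = exp(-r*dt) * [p*21.321412 + (1-p)*4.023382] = 12.604931


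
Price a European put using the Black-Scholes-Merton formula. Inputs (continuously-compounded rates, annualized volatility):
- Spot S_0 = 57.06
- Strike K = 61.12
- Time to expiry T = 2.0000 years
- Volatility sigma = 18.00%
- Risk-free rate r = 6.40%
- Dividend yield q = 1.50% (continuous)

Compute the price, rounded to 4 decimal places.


Answer: Price = 4.7652

Derivation:
d1 = (ln(S/K) + (r - q + 0.5*sigma^2) * T) / (sigma * sqrt(T)) = 0.24223986
d2 = d1 - sigma * sqrt(T) = -0.01231858
exp(-rT) = 0.87985338; exp(-qT) = 0.97044553
P = K * exp(-rT) * N(-d2) - S_0 * exp(-qT) * N(-d1)
N(-d1) = 0.40429716; N(-d2) = 0.50491428
P = 61.1200 * 0.87985338 * 0.50491428 - 57.0600 * 0.97044553 * 0.40429716 = 4.7652


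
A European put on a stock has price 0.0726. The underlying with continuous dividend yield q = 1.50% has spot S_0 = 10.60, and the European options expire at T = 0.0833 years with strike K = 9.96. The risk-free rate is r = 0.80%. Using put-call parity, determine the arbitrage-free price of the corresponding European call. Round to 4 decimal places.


Put-call parity: C - P = S_0 * exp(-qT) - K * exp(-rT).
S_0 * exp(-qT) = 10.6000 * 0.99875128 = 10.58676357
K * exp(-rT) = 9.9600 * 0.99933382 = 9.95336487
C = P + S*exp(-qT) - K*exp(-rT)
C = 0.0726 + 10.58676357 - 9.95336487 = 0.7060

Answer: Call price = 0.7060


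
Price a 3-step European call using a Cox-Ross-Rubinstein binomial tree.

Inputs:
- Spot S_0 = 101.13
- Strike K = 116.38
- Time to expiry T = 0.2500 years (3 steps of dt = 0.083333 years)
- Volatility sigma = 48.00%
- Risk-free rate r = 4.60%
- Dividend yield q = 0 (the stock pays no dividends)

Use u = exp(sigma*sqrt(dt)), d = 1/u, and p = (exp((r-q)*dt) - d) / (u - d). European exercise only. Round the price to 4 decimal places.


Answer: Price = V(0,0) = 4.0120

Derivation:
dt = T/N = 0.083333
u = exp(sigma*sqrt(dt)) = 1.148623; d = 1/u = 0.870607
p = (exp((r-q)*dt) - d) / (u - d) = 0.479229
Discount per step: exp(-r*dt) = 0.996174
Stock lattice S(k, i) with i counting down-moves:
  k=0: S(0,0) = 101.1300
  k=1: S(1,0) = 116.1603; S(1,1) = 88.0445
  k=2: S(2,0) = 133.4244; S(2,1) = 101.1300; S(2,2) = 76.6522
  k=3: S(3,0) = 153.2544; S(3,1) = 116.1603; S(3,2) = 88.0445; S(3,3) = 66.7340
Terminal payoffs V(N, i) = max(S_T - K, 0):
  V(3,0) = 36.874358; V(3,1) = 0.000000; V(3,2) = 0.000000; V(3,3) = 0.000000
Backward induction: V(k, i) = exp(-r*dt) * [p * V(k+1, i) + (1-p) * V(k+1, i+1)].
  V(2,0) = exp(-r*dt) * [p*36.874358 + (1-p)*0.000000] = 17.603650
  V(2,1) = exp(-r*dt) * [p*0.000000 + (1-p)*0.000000] = 0.000000
  V(2,2) = exp(-r*dt) * [p*0.000000 + (1-p)*0.000000] = 0.000000
  V(1,0) = exp(-r*dt) * [p*17.603650 + (1-p)*0.000000] = 8.403902
  V(1,1) = exp(-r*dt) * [p*0.000000 + (1-p)*0.000000] = 0.000000
  V(0,0) = exp(-r*dt) * [p*8.403902 + (1-p)*0.000000] = 4.011984


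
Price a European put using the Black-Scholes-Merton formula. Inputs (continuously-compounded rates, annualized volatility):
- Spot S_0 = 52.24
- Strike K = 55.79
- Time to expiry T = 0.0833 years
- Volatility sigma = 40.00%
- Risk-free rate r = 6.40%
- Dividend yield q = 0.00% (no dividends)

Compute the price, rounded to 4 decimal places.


d1 = (ln(S/K) + (r - q + 0.5*sigma^2) * T) / (sigma * sqrt(T)) = -0.46559007
d2 = d1 - sigma * sqrt(T) = -0.58103703
exp(-rT) = 0.99468299; exp(-qT) = 1.00000000
P = K * exp(-rT) * N(-d2) - S_0 * exp(-qT) * N(-d1)
N(-d1) = 0.67924552; N(-d2) = 0.71939225
P = 55.7900 * 0.99468299 * 0.71939225 - 52.2400 * 1.00000000 * 0.67924552 = 4.4377

Answer: Price = 4.4377


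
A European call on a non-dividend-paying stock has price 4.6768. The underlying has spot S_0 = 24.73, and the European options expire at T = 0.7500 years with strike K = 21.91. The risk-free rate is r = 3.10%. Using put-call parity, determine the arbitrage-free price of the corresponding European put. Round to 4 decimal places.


Put-call parity: C - P = S_0 * exp(-qT) - K * exp(-rT).
S_0 * exp(-qT) = 24.7300 * 1.00000000 = 24.73000000
K * exp(-rT) = 21.9100 * 0.97701820 = 21.40646873
P = C - S*exp(-qT) + K*exp(-rT)
P = 4.6768 - 24.73000000 + 21.40646873 = 1.3533

Answer: Put price = 1.3533


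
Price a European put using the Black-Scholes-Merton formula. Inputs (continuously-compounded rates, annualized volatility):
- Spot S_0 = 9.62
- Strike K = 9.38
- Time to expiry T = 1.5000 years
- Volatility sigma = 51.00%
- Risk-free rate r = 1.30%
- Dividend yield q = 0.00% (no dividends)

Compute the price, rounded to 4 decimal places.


Answer: Price = 2.1023

Derivation:
d1 = (ln(S/K) + (r - q + 0.5*sigma^2) * T) / (sigma * sqrt(T)) = 0.38397673
d2 = d1 - sigma * sqrt(T) = -0.24064315
exp(-rT) = 0.98068890; exp(-qT) = 1.00000000
P = K * exp(-rT) * N(-d2) - S_0 * exp(-qT) * N(-d1)
N(-d1) = 0.35049785; N(-d2) = 0.59508415
P = 9.3800 * 0.98068890 * 0.59508415 - 9.6200 * 1.00000000 * 0.35049785 = 2.1023


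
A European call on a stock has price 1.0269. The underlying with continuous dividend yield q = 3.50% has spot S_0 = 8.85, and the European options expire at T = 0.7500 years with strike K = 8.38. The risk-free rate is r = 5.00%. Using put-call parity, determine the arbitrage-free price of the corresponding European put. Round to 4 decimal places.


Put-call parity: C - P = S_0 * exp(-qT) - K * exp(-rT).
S_0 * exp(-qT) = 8.8500 * 0.97409154 = 8.62071010
K * exp(-rT) = 8.3800 * 0.96319442 = 8.07156922
P = C - S*exp(-qT) + K*exp(-rT)
P = 1.0269 - 8.62071010 + 8.07156922 = 0.4778

Answer: Put price = 0.4778


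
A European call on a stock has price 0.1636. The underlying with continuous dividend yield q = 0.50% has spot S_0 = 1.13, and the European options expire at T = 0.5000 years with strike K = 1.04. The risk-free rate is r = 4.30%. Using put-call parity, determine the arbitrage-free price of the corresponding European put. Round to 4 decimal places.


Put-call parity: C - P = S_0 * exp(-qT) - K * exp(-rT).
S_0 * exp(-qT) = 1.1300 * 0.99750312 = 1.12717853
K * exp(-rT) = 1.0400 * 0.97872948 = 1.01787866
P = C - S*exp(-qT) + K*exp(-rT)
P = 0.1636 - 1.12717853 + 1.01787866 = 0.0543

Answer: Put price = 0.0543


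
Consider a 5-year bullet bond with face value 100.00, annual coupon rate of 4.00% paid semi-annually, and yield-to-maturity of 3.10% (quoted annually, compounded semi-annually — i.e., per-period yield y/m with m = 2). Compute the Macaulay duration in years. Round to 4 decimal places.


Answer: Macaulay duration = 4.5913 years

Derivation:
Coupon per period c = face * coupon_rate / m = 2.000000
Periods per year m = 2; per-period yield y/m = 0.015500
Number of cashflows N = 10
Cashflows (t years, CF_t, discount factor 1/(1+y/m)^(m*t), PV):
  t = 0.5000: CF_t = 2.000000, DF = 0.984737, PV = 1.969473
  t = 1.0000: CF_t = 2.000000, DF = 0.969706, PV = 1.939412
  t = 1.5000: CF_t = 2.000000, DF = 0.954905, PV = 1.909810
  t = 2.0000: CF_t = 2.000000, DF = 0.940330, PV = 1.880660
  t = 2.5000: CF_t = 2.000000, DF = 0.925977, PV = 1.851955
  t = 3.0000: CF_t = 2.000000, DF = 0.911844, PV = 1.823688
  t = 3.5000: CF_t = 2.000000, DF = 0.897926, PV = 1.795852
  t = 4.0000: CF_t = 2.000000, DF = 0.884220, PV = 1.768441
  t = 4.5000: CF_t = 2.000000, DF = 0.870724, PV = 1.741449
  t = 5.0000: CF_t = 102.000000, DF = 0.857434, PV = 87.458272
Price P = sum_t PV_t = 104.139012
Macaulay numerator sum_t t * PV_t:
  t * PV_t at t = 0.5000: 0.984737
  t * PV_t at t = 1.0000: 1.939412
  t * PV_t at t = 1.5000: 2.864715
  t * PV_t at t = 2.0000: 3.761320
  t * PV_t at t = 2.5000: 4.629887
  t * PV_t at t = 3.0000: 5.471063
  t * PV_t at t = 3.5000: 6.285481
  t * PV_t at t = 4.0000: 7.073764
  t * PV_t at t = 4.5000: 7.836518
  t * PV_t at t = 5.0000: 437.291362
Macaulay duration D = (sum_t t * PV_t) / P = 478.138259 / 104.139012 = 4.591346


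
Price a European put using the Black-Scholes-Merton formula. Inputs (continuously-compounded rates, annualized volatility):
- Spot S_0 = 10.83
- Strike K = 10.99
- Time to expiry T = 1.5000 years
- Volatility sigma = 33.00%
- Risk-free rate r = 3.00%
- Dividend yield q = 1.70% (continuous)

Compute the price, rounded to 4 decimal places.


d1 = (ln(S/K) + (r - q + 0.5*sigma^2) * T) / (sigma * sqrt(T)) = 0.21404407
d2 = d1 - sigma * sqrt(T) = -0.19012174
exp(-rT) = 0.95599748; exp(-qT) = 0.97482238
P = K * exp(-rT) * N(-d2) - S_0 * exp(-qT) * N(-d1)
N(-d1) = 0.41525635; N(-d2) = 0.57539313
P = 10.9900 * 0.95599748 * 0.57539313 - 10.8300 * 0.97482238 * 0.41525635 = 1.6613

Answer: Price = 1.6613


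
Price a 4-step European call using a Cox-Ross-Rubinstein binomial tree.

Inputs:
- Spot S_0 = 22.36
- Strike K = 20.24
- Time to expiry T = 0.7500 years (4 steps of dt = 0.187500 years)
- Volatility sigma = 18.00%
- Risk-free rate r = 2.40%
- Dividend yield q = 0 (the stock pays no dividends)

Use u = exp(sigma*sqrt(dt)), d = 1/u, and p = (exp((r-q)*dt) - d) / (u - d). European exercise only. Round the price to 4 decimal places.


dt = T/N = 0.187500
u = exp(sigma*sqrt(dt)) = 1.081060; d = 1/u = 0.925018
p = (exp((r-q)*dt) - d) / (u - d) = 0.509428
Discount per step: exp(-r*dt) = 0.995510
Stock lattice S(k, i) with i counting down-moves:
  k=0: S(0,0) = 22.3600
  k=1: S(1,0) = 24.1725; S(1,1) = 20.6834
  k=2: S(2,0) = 26.1319; S(2,1) = 22.3600; S(2,2) = 19.1325
  k=3: S(3,0) = 28.2502; S(3,1) = 24.1725; S(3,2) = 20.6834; S(3,3) = 17.6979
  k=4: S(4,0) = 30.5402; S(4,1) = 26.1319; S(4,2) = 22.3600; S(4,3) = 19.1325; S(4,4) = 16.3709
Terminal payoffs V(N, i) = max(S_T - K, 0):
  V(4,0) = 10.300168; V(4,1) = 5.891937; V(4,2) = 2.120000; V(4,3) = 0.000000; V(4,4) = 0.000000
Backward induction: V(k, i) = exp(-r*dt) * [p * V(k+1, i) + (1-p) * V(k+1, i+1)].
  V(3,0) = exp(-r*dt) * [p*10.300168 + (1-p)*5.891937] = 8.101075
  V(3,1) = exp(-r*dt) * [p*5.891937 + (1-p)*2.120000] = 4.023383
  V(3,2) = exp(-r*dt) * [p*2.120000 + (1-p)*0.000000] = 1.075137
  V(3,3) = exp(-r*dt) * [p*0.000000 + (1-p)*0.000000] = 0.000000
  V(2,0) = exp(-r*dt) * [p*8.101075 + (1-p)*4.023383] = 6.073280
  V(2,1) = exp(-r*dt) * [p*4.023383 + (1-p)*1.075137] = 2.565484
  V(2,2) = exp(-r*dt) * [p*1.075137 + (1-p)*0.000000] = 0.545246
  V(1,0) = exp(-r*dt) * [p*6.073280 + (1-p)*2.565484] = 4.332910
  V(1,1) = exp(-r*dt) * [p*2.565484 + (1-p)*0.545246] = 1.567342
  V(0,0) = exp(-r*dt) * [p*4.332910 + (1-p)*1.567342] = 2.962836

Answer: Price = V(0,0) = 2.9628
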